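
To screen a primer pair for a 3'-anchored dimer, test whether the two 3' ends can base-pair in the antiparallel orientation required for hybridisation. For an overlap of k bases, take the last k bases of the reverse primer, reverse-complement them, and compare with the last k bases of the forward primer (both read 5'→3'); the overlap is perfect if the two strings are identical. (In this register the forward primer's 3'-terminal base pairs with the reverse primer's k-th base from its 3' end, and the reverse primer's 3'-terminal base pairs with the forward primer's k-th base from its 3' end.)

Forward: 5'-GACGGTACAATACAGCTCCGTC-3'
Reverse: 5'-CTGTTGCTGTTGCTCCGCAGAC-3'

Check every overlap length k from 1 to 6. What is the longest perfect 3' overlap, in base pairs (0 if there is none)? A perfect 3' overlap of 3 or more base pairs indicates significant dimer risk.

Last 6 bases (5'→3') — forward …TCCGTC, reverse …GCAGAC.
Reverse complement of the reverse primer's last 6 bases: GTCTGC; its first k bases are the reverse complement of the reverse primer's last k bases, so a perfect k-base overlap needs the forward primer's last k bases to equal them.
Comparing (forward last k vs required): k=1: C vs G ✗; k=2: TC vs GT ✗; k=3: GTC vs GTC ✓; k=4: CGTC vs GTCT ✗; k=5: CCGTC vs GTCTG ✗; k=6: TCCGTC vs GTCTGC ✗.
Only k = 3 is perfect, so the longest perfect 3' overlap is 3.

Longest perfect overlap: 3 complementary base pairs; significant dimer risk (threshold 3).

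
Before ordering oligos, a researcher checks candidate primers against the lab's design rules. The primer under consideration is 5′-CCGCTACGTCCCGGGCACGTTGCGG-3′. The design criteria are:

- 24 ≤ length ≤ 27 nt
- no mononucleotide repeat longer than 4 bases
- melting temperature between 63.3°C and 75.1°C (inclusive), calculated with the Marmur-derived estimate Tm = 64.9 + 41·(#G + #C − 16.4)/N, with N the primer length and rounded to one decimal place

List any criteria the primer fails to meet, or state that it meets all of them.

Meets all criteria.

Base counts: A=2, T=4, G=9, C=10 (length 25).
length: length 25 ✓
homopolymer run: longest run = 3 ✓
Tm: Tm = 64.9 + 41·(19 − 16.4)/25 = 69.2°C ✓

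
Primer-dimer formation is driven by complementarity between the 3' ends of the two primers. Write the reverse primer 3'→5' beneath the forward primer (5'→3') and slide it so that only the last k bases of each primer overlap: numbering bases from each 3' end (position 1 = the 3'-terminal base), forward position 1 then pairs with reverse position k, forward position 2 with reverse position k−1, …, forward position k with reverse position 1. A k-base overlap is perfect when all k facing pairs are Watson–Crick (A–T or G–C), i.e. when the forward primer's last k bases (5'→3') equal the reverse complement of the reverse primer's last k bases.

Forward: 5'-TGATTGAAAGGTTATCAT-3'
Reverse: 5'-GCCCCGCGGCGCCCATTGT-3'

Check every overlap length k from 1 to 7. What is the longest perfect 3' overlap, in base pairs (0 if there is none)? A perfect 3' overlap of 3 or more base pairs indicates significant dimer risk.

Last 7 bases (5'→3') — forward …TTATCAT, reverse …CCATTGT.
Reverse complement of the reverse primer's last 7 bases: ACAATGG; its first k bases are the reverse complement of the reverse primer's last k bases, so a perfect k-base overlap needs the forward primer's last k bases to equal them.
Comparing (forward last k vs required): k=1: T vs A ✗; k=2: AT vs AC ✗; k=3: CAT vs ACA ✗; k=4: TCAT vs ACAA ✗; k=5: ATCAT vs ACAAT ✗; k=6: TATCAT vs ACAATG ✗; k=7: TTATCAT vs ACAATGG ✗.
No overlap length from 1 to 7 is perfect, so the longest perfect 3' overlap is 0.

Longest perfect overlap: 0 complementary base pairs; below the dimer-risk threshold (threshold 3).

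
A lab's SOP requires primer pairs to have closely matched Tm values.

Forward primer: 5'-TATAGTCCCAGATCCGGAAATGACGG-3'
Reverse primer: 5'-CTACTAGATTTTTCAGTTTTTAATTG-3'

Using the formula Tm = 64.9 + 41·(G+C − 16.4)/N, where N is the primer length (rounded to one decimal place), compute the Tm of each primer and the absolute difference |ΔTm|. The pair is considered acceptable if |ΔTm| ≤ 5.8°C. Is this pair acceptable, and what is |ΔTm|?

Forward: G+C = 13, N = 26 → Tm = 64.9 + 41·(13 − 16.4)/26 = 59.5°C.
Reverse: G+C = 6, N = 26 → Tm = 64.9 + 41·(6 − 16.4)/26 = 48.5°C.
|ΔTm| = |59.5 − 48.5| = 11.0°C, > 5.8°C.

|ΔTm| = 11.0°C; the pair is not acceptable.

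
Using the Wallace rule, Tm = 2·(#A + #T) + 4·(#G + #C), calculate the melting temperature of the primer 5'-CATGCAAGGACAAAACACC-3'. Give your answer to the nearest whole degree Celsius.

Base counts: A=9, T=1, G=3, C=6 (length 19).
Tm = 2·(9+1) + 4·(3+6) = 2·10 + 4·9 = 20 + 36 = 56°C.

56°C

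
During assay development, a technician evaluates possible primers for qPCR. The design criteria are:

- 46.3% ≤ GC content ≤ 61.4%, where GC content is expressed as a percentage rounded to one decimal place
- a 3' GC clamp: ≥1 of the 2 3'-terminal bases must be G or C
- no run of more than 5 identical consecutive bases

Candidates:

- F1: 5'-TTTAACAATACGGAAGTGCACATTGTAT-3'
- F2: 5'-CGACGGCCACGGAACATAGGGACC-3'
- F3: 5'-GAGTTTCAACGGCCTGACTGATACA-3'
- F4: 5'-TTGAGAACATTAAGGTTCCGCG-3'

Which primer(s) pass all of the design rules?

F1 (28 nt, A=10 T=9 G=5 C=4): GC 9/28 = 32.1%, outside 46.3–61.4% ✗; 3' end AT has 0 G/C, need ≥1 ✗; longest run = 3 ✓ — fails.
F2 (24 nt, A=7 T=1 G=8 C=8): GC 16/24 = 66.7%, outside 46.3–61.4% ✗; 3' end CC has 2 G/C ✓; longest run = 3 ✓ — fails.
F3 (25 nt, A=7 T=6 G=6 C=6): GC 12/25 = 48.0% ✓; 3' end CA has 1 G/C ✓; longest run = 3 ✓ — passes.
F4 (22 nt, A=6 T=6 G=6 C=4): GC 10/22 = 45.5%, outside 46.3–61.4% ✗; 3' end CG has 2 G/C ✓; longest run = 2 ✓ — fails.

F3 only.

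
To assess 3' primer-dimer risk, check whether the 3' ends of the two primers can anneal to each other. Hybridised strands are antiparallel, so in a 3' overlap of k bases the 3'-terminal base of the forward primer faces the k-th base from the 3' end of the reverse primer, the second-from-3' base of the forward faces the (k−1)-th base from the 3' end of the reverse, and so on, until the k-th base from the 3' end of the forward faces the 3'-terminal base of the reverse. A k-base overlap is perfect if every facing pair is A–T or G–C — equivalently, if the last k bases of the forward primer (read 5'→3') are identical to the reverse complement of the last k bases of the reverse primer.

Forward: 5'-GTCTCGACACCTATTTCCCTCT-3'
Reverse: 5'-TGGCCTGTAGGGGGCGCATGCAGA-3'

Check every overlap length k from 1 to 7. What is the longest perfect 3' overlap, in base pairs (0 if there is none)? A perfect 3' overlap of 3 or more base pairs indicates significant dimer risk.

Longest perfect overlap: 3 complementary base pairs; significant dimer risk (threshold 3).

Last 7 bases (5'→3') — forward …TCCCTCT, reverse …ATGCAGA.
Reverse complement of the reverse primer's last 7 bases: TCTGCAT; its first k bases are the reverse complement of the reverse primer's last k bases, so a perfect k-base overlap needs the forward primer's last k bases to equal them.
Comparing (forward last k vs required): k=1: T vs T ✓; k=2: CT vs TC ✗; k=3: TCT vs TCT ✓; k=4: CTCT vs TCTG ✗; k=5: CCTCT vs TCTGC ✗; k=6: CCCTCT vs TCTGCA ✗; k=7: TCCCTCT vs TCTGCAT ✗.
Perfect overlaps at k = 1, 3; the largest is 3.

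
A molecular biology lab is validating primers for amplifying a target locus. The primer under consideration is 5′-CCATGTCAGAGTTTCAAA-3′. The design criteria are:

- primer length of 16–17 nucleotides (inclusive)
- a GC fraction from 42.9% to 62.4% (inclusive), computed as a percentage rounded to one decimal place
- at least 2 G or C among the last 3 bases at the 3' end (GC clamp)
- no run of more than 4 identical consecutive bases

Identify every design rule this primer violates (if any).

Fails: length, GC content, GC clamp.

Base counts: A=6, T=5, G=3, C=4 (length 18).
length: length 18, outside 16–17 ✗
GC content: GC 7/18 = 38.9%, outside 42.9–62.4% ✗
GC clamp: 3' end AAA has 0 G/C, need ≥2 ✗
homopolymer run: longest run = 3 ✓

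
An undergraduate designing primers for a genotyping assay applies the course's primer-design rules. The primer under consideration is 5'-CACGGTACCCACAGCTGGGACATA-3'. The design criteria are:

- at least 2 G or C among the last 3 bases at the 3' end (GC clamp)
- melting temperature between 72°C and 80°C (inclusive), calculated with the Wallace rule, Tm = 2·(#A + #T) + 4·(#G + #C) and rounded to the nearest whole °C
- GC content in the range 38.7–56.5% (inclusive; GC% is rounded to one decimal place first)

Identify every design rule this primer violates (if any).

Fails: GC clamp, GC content.

Base counts: A=7, T=3, G=6, C=8 (length 24).
GC clamp: 3' end ATA has 0 G/C, need ≥2 ✗
Tm: Tm = 2·10 + 4·14 = 76°C ✓
GC content: GC 14/24 = 58.3%, outside 38.7–56.5% ✗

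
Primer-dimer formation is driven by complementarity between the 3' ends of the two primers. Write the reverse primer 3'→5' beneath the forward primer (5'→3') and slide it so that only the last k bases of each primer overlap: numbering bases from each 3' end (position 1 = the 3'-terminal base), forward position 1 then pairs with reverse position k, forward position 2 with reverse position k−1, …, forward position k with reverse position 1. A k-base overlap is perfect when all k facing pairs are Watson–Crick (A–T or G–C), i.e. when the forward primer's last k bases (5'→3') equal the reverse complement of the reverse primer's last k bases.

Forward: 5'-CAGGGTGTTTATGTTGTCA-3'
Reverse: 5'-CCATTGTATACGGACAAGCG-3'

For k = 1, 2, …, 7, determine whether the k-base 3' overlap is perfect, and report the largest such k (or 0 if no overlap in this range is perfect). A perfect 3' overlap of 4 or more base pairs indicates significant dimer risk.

Last 7 bases (5'→3') — forward …GTTGTCA, reverse …ACAAGCG.
Reverse complement of the reverse primer's last 7 bases: CGCTTGT; its first k bases are the reverse complement of the reverse primer's last k bases, so a perfect k-base overlap needs the forward primer's last k bases to equal them.
Comparing (forward last k vs required): k=1: A vs C ✗; k=2: CA vs CG ✗; k=3: TCA vs CGC ✗; k=4: GTCA vs CGCT ✗; k=5: TGTCA vs CGCTT ✗; k=6: TTGTCA vs CGCTTG ✗; k=7: GTTGTCA vs CGCTTGT ✗.
No overlap length from 1 to 7 is perfect, so the longest perfect 3' overlap is 0.

Longest perfect overlap: 0 complementary base pairs; below the dimer-risk threshold (threshold 4).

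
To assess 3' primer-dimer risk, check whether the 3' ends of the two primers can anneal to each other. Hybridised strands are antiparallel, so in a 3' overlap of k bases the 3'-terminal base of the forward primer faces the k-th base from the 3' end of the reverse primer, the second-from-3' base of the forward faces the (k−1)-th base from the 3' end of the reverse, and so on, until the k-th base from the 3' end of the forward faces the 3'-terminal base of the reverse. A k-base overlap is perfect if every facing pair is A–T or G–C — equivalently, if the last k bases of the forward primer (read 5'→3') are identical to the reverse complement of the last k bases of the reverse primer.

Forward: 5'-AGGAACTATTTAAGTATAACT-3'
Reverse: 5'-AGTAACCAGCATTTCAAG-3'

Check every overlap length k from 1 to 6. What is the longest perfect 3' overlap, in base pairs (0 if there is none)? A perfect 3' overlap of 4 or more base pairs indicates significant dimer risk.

Longest perfect overlap: 2 complementary base pairs; below the dimer-risk threshold (threshold 4).

Last 6 bases (5'→3') — forward …ATAACT, reverse …TTCAAG.
Reverse complement of the reverse primer's last 6 bases: CTTGAA; its first k bases are the reverse complement of the reverse primer's last k bases, so a perfect k-base overlap needs the forward primer's last k bases to equal them.
Comparing (forward last k vs required): k=1: T vs C ✗; k=2: CT vs CT ✓; k=3: ACT vs CTT ✗; k=4: AACT vs CTTG ✗; k=5: TAACT vs CTTGA ✗; k=6: ATAACT vs CTTGAA ✗.
Only k = 2 is perfect, so the longest perfect 3' overlap is 2.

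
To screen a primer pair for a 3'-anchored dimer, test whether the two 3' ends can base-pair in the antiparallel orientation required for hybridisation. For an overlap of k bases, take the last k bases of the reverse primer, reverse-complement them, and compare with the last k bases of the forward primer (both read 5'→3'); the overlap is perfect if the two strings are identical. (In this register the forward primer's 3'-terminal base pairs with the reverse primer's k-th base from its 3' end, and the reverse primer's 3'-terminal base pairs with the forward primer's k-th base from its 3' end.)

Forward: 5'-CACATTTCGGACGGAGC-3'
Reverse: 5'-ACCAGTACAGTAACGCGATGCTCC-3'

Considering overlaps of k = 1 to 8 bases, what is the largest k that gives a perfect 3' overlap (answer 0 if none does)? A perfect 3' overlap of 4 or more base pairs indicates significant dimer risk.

Last 8 bases (5'→3') — forward …GACGGAGC, reverse …GATGCTCC.
Reverse complement of the reverse primer's last 8 bases: GGAGCATC; its first k bases are the reverse complement of the reverse primer's last k bases, so a perfect k-base overlap needs the forward primer's last k bases to equal them.
Comparing (forward last k vs required): k=1: C vs G ✗; k=2: GC vs GG ✗; k=3: AGC vs GGA ✗; k=4: GAGC vs GGAG ✗; k=5: GGAGC vs GGAGC ✓; k=6: CGGAGC vs GGAGCA ✗; k=7: ACGGAGC vs GGAGCAT ✗; k=8: GACGGAGC vs GGAGCATC ✗.
Only k = 5 is perfect, so the longest perfect 3' overlap is 5.

Longest perfect overlap: 5 complementary base pairs; significant dimer risk (threshold 4).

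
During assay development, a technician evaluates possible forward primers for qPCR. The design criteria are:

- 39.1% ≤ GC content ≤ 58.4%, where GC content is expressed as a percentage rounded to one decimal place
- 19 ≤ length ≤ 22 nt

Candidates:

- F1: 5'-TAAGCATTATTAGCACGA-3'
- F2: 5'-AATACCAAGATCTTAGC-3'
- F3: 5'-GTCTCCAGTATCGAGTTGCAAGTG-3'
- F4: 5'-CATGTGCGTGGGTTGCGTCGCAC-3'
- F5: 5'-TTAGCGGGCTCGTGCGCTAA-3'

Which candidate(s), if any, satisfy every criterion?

F1 (18 nt, A=7 T=5 G=3 C=3): GC 6/18 = 33.3%, outside 39.1–58.4% ✗; length 18, outside 19–22 ✗ — fails.
F2 (17 nt, A=7 T=4 G=2 C=4): GC 6/17 = 35.3%, outside 39.1–58.4% ✗; length 17, outside 19–22 ✗ — fails.
F3 (24 nt, A=5 T=7 G=7 C=5): GC 12/24 = 50.0% ✓; length 24, outside 19–22 ✗ — fails.
F4 (23 nt, A=2 T=6 G=9 C=6): GC 15/23 = 65.2%, outside 39.1–58.4% ✗; length 23, outside 19–22 ✗ — fails.
F5 (20 nt, A=3 T=5 G=7 C=5): GC 12/20 = 60.0%, outside 39.1–58.4% ✗; length 20 ✓ — fails.

None of the candidates satisfy all criteria.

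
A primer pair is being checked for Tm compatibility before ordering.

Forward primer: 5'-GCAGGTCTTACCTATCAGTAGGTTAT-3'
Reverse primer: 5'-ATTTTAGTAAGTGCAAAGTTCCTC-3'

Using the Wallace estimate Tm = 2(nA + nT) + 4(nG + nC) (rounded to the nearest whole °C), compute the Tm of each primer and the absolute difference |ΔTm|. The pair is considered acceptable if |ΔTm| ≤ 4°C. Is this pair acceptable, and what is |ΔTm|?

Forward: A=6 T=9 G=6 C=5 → Tm = 2·15 + 4·11 = 74°C.
Reverse: A=7 T=9 G=4 C=4 → Tm = 2·16 + 4·8 = 64°C.
|ΔTm| = |74 − 64| = 10°C, > 4°C.

|ΔTm| = 10°C; the pair is not acceptable.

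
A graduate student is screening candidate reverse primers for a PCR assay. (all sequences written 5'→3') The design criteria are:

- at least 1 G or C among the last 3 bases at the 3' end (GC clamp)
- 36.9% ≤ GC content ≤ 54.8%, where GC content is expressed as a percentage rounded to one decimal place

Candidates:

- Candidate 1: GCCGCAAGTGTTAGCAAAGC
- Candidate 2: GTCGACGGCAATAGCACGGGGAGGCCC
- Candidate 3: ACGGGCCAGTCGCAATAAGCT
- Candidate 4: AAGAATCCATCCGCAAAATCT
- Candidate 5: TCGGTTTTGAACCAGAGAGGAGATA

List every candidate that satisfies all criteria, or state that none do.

Candidate 1 (20 nt, A=6 T=3 G=6 C=5): 3' end AGC has 2 G/C ✓; GC 11/20 = 55.0%, outside 36.9–54.8% ✗ — fails.
Candidate 2 (27 nt, A=6 T=2 G=11 C=8): 3' end CCC has 3 G/C ✓; GC 19/27 = 70.4%, outside 36.9–54.8% ✗ — fails.
Candidate 3 (21 nt, A=6 T=3 G=6 C=6): 3' end GCT has 2 G/C ✓; GC 12/21 = 57.1%, outside 36.9–54.8% ✗ — fails.
Candidate 4 (21 nt, A=9 T=4 G=2 C=6): 3' end TCT has 1 G/C ✓; GC 8/21 = 38.1% ✓ — passes.
Candidate 5 (25 nt, A=8 T=6 G=8 C=3): 3' end ATA has 0 G/C, need ≥1 ✗; GC 11/25 = 44.0% ✓ — fails.

Candidate 4 only.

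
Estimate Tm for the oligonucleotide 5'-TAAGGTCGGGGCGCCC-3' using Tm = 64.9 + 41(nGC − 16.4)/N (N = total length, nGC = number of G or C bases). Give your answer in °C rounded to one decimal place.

53.6°C

Base counts: A=2, T=2, G=7, C=5; G+C = 12, N = 16.
Tm = 64.9 + 41·(12 − 16.4)/16 = 64.9 + -180.40/16 = 53.6°C.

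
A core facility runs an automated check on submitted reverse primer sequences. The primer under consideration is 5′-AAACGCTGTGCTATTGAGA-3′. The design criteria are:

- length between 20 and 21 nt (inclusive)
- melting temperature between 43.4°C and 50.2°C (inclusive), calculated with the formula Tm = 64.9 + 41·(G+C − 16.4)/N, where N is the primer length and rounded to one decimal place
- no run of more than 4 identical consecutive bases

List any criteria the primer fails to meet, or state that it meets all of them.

Fails: length.

Base counts: A=6, T=5, G=5, C=3 (length 19).
length: length 19, outside 20–21 ✗
Tm: Tm = 64.9 + 41·(8 − 16.4)/19 = 46.8°C ✓
homopolymer run: longest run = 3 ✓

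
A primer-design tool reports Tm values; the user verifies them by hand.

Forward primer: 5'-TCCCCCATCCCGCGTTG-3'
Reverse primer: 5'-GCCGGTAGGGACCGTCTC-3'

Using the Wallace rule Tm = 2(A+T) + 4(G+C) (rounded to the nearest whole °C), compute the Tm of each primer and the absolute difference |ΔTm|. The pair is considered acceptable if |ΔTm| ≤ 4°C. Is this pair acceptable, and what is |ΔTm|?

|ΔTm| = 4°C; the pair is acceptable.

Forward: A=1 T=4 G=3 C=9 → Tm = 2·5 + 4·12 = 58°C.
Reverse: A=2 T=3 G=7 C=6 → Tm = 2·5 + 4·13 = 62°C.
|ΔTm| = |58 − 62| = 4°C, ≤ 4°C.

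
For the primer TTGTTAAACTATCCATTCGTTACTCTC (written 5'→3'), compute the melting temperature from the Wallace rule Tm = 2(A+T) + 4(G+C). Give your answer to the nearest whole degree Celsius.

72°C

Base counts: A=6, T=12, G=2, C=7 (length 27).
Tm = 2·(6+12) + 4·(2+7) = 2·18 + 4·9 = 36 + 36 = 72°C.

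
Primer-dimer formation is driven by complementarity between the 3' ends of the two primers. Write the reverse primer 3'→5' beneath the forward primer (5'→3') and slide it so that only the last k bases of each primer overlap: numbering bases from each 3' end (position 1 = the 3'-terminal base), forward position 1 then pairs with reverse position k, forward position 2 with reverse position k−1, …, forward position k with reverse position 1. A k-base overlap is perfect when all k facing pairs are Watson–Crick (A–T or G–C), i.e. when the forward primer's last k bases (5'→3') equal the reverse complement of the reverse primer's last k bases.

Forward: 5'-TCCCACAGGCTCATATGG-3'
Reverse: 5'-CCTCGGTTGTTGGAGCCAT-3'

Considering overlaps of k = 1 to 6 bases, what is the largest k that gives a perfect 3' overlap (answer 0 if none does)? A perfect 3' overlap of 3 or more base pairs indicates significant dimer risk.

Longest perfect overlap: 4 complementary base pairs; significant dimer risk (threshold 3).

Last 6 bases (5'→3') — forward …ATATGG, reverse …AGCCAT.
Reverse complement of the reverse primer's last 6 bases: ATGGCT; its first k bases are the reverse complement of the reverse primer's last k bases, so a perfect k-base overlap needs the forward primer's last k bases to equal them.
Comparing (forward last k vs required): k=1: G vs A ✗; k=2: GG vs AT ✗; k=3: TGG vs ATG ✗; k=4: ATGG vs ATGG ✓; k=5: TATGG vs ATGGC ✗; k=6: ATATGG vs ATGGCT ✗.
Only k = 4 is perfect, so the longest perfect 3' overlap is 4.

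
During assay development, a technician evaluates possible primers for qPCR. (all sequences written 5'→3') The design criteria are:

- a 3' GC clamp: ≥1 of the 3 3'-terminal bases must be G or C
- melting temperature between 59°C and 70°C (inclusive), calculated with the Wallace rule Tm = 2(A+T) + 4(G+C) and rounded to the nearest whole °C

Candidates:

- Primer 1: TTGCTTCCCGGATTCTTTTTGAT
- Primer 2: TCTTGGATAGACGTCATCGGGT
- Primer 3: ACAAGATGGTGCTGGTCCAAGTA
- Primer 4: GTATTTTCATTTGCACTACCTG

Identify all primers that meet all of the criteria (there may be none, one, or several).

Primer 1 (23 nt, A=2 T=12 G=4 C=5): 3' end GAT has 1 G/C ✓; Tm = 2·14 + 4·9 = 64°C ✓ — passes.
Primer 2 (22 nt, A=4 T=7 G=7 C=4): 3' end GGT has 2 G/C ✓; Tm = 2·11 + 4·11 = 66°C ✓ — passes.
Primer 3 (23 nt, A=7 T=5 G=7 C=4): 3' end GTA has 1 G/C ✓; Tm = 2·12 + 4·11 = 68°C ✓ — passes.
Primer 4 (22 nt, A=4 T=10 G=3 C=5): 3' end CTG has 2 G/C ✓; Tm = 2·14 + 4·8 = 60°C ✓ — passes.

Primer 1, Primer 2, Primer 3 and Primer 4.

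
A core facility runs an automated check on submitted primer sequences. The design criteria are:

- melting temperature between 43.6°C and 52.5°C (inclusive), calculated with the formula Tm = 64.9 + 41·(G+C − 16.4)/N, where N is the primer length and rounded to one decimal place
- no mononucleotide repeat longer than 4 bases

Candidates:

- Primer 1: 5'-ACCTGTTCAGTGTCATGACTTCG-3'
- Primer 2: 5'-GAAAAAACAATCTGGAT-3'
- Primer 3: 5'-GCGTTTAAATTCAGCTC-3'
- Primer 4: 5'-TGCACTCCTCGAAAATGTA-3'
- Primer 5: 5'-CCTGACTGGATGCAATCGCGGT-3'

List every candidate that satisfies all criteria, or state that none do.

Primer 4 only.

Primer 1 (23 nt, A=4 T=8 G=5 C=6): Tm = 64.9 + 41·(11 − 16.4)/23 = 55.3°C, outside 43.6–52.5°C ✗; longest run = 2 ✓ — fails.
Primer 2 (17 nt, A=9 T=3 G=3 C=2): Tm = 64.9 + 41·(5 − 16.4)/17 = 37.4°C, outside 43.6–52.5°C ✗; longest run = 6, exceeds 4 ✗ — fails.
Primer 3 (17 nt, A=4 T=6 G=3 C=4): Tm = 64.9 + 41·(7 − 16.4)/17 = 42.2°C, outside 43.6–52.5°C ✗; longest run = 3 ✓ — fails.
Primer 4 (19 nt, A=6 T=5 G=3 C=5): Tm = 64.9 + 41·(8 − 16.4)/19 = 46.8°C ✓; longest run = 4 ✓ — passes.
Primer 5 (22 nt, A=4 T=5 G=7 C=6): Tm = 64.9 + 41·(13 − 16.4)/22 = 58.6°C, outside 43.6–52.5°C ✗; longest run = 2 ✓ — fails.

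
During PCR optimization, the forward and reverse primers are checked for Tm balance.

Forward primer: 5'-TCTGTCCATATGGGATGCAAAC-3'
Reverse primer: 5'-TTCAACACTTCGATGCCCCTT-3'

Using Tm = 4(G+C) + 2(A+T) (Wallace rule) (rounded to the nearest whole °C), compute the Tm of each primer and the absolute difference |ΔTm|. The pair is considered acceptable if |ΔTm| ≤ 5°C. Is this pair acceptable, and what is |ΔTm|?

Forward: A=6 T=6 G=5 C=5 → Tm = 2·12 + 4·10 = 64°C.
Reverse: A=4 T=7 G=2 C=8 → Tm = 2·11 + 4·10 = 62°C.
|ΔTm| = |64 − 62| = 2°C, ≤ 5°C.

|ΔTm| = 2°C; the pair is acceptable.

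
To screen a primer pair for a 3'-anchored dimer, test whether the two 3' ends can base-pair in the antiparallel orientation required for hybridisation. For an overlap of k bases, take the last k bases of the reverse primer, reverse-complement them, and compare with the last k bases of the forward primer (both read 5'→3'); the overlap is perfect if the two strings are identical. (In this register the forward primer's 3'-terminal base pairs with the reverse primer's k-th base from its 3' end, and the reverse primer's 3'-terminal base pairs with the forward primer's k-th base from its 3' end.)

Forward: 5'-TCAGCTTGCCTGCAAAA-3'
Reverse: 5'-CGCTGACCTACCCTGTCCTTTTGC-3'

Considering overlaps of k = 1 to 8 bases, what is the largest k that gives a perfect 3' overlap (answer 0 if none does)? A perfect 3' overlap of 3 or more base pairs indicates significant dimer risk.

Longest perfect overlap: 6 complementary base pairs; significant dimer risk (threshold 3).

Last 8 bases (5'→3') — forward …CTGCAAAA, reverse …CCTTTTGC.
Reverse complement of the reverse primer's last 8 bases: GCAAAAGG; its first k bases are the reverse complement of the reverse primer's last k bases, so a perfect k-base overlap needs the forward primer's last k bases to equal them.
Comparing (forward last k vs required): k=1: A vs G ✗; k=2: AA vs GC ✗; k=3: AAA vs GCA ✗; k=4: AAAA vs GCAA ✗; k=5: CAAAA vs GCAAA ✗; k=6: GCAAAA vs GCAAAA ✓; k=7: TGCAAAA vs GCAAAAG ✗; k=8: CTGCAAAA vs GCAAAAGG ✗.
Only k = 6 is perfect, so the longest perfect 3' overlap is 6.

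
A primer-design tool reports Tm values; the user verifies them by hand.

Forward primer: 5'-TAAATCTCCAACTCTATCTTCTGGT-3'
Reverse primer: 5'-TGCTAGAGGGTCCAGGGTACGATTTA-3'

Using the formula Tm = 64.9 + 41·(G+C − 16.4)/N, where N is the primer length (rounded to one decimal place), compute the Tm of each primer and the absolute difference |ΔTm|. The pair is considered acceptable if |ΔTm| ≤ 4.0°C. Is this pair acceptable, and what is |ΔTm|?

Forward: G+C = 9, N = 25 → Tm = 64.9 + 41·(9 − 16.4)/25 = 52.8°C.
Reverse: G+C = 13, N = 26 → Tm = 64.9 + 41·(13 − 16.4)/26 = 59.5°C.
|ΔTm| = |52.8 − 59.5| = 6.7°C, > 4.0°C.

|ΔTm| = 6.7°C; the pair is not acceptable.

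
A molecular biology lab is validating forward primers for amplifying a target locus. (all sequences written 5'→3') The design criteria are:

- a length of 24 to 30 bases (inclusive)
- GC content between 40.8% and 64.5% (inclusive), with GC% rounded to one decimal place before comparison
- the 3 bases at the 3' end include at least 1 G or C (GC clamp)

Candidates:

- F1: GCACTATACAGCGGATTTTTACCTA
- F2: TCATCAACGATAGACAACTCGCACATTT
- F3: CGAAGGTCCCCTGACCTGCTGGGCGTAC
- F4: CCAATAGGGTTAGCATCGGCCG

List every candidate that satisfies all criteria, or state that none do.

F1 (25 nt, A=7 T=8 G=4 C=6): length 25 ✓; GC 10/25 = 40.0%, outside 40.8–64.5% ✗; 3' end CTA has 1 G/C ✓ — fails.
F2 (28 nt, A=10 T=7 G=3 C=8): length 28 ✓; GC 11/28 = 39.3%, outside 40.8–64.5% ✗; 3' end TTT has 0 G/C, need ≥1 ✗ — fails.
F3 (28 nt, A=4 T=5 G=9 C=10): length 28 ✓; GC 19/28 = 67.9%, outside 40.8–64.5% ✗; 3' end TAC has 1 G/C ✓ — fails.
F4 (22 nt, A=5 T=4 G=7 C=6): length 22, outside 24–30 ✗; GC 13/22 = 59.1% ✓; 3' end CCG has 3 G/C ✓ — fails.

None of the candidates satisfy all criteria.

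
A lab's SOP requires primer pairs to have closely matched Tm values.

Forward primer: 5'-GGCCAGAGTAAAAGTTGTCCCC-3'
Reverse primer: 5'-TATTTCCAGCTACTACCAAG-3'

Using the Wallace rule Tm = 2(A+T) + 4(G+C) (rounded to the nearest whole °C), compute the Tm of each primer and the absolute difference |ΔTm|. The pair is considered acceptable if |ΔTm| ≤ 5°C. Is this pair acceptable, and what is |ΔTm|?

Forward: A=6 T=4 G=6 C=6 → Tm = 2·10 + 4·12 = 68°C.
Reverse: A=6 T=6 G=2 C=6 → Tm = 2·12 + 4·8 = 56°C.
|ΔTm| = |68 − 56| = 12°C, > 5°C.

|ΔTm| = 12°C; the pair is not acceptable.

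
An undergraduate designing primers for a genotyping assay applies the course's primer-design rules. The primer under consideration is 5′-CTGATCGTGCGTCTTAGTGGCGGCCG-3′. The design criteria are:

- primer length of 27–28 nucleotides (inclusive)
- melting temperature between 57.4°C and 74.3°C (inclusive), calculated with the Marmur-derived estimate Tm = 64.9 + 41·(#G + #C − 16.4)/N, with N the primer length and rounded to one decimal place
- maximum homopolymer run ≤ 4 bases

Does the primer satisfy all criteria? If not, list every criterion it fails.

Base counts: A=2, T=7, G=10, C=7 (length 26).
length: length 26, outside 27–28 ✗
Tm: Tm = 64.9 + 41·(17 − 16.4)/26 = 65.8°C ✓
homopolymer run: longest run = 2 ✓

Fails: length.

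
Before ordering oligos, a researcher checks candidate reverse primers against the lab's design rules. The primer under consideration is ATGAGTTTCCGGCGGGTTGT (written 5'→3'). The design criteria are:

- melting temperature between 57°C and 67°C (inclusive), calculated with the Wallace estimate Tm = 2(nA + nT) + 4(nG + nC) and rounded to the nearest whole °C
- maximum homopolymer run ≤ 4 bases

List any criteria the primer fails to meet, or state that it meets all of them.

Base counts: A=2, T=7, G=8, C=3 (length 20).
Tm: Tm = 2·9 + 4·11 = 62°C ✓
homopolymer run: longest run = 3 ✓

Meets all criteria.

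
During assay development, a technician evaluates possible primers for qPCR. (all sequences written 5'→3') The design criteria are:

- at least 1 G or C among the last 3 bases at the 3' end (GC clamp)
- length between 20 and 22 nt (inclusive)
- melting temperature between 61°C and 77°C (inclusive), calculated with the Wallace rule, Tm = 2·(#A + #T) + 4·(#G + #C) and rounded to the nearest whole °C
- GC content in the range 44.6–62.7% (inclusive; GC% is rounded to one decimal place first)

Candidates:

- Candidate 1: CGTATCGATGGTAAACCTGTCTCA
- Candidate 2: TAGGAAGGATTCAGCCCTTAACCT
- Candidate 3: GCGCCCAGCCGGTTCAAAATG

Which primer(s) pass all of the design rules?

Candidate 1 (24 nt, A=6 T=7 G=5 C=6): 3' end TCA has 1 G/C ✓; length 24, outside 20–22 ✗; Tm = 2·13 + 4·11 = 70°C ✓; GC 11/24 = 45.8% ✓ — fails.
Candidate 2 (24 nt, A=7 T=6 G=5 C=6): 3' end CCT has 2 G/C ✓; length 24, outside 20–22 ✗; Tm = 2·13 + 4·11 = 70°C ✓; GC 11/24 = 45.8% ✓ — fails.
Candidate 3 (21 nt, A=5 T=3 G=6 C=7): 3' end ATG has 1 G/C ✓; length 21 ✓; Tm = 2·8 + 4·13 = 68°C ✓; GC 13/21 = 61.9% ✓ — passes.

Candidate 3 only.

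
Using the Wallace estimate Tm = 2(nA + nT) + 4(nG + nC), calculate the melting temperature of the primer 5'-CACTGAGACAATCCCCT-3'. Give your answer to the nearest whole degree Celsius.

52°C

Base counts: A=5, T=3, G=2, C=7 (length 17).
Tm = 2·(5+3) + 4·(2+7) = 2·8 + 4·9 = 16 + 36 = 52°C.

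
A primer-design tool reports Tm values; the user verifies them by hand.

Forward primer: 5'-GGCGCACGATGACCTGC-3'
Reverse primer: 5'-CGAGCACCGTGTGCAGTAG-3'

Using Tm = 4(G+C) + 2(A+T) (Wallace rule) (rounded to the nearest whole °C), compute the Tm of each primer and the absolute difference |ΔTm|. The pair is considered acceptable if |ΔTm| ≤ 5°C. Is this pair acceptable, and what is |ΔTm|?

|ΔTm| = 4°C; the pair is acceptable.

Forward: A=3 T=2 G=6 C=6 → Tm = 2·5 + 4·12 = 58°C.
Reverse: A=4 T=3 G=7 C=5 → Tm = 2·7 + 4·12 = 62°C.
|ΔTm| = |58 − 62| = 4°C, ≤ 5°C.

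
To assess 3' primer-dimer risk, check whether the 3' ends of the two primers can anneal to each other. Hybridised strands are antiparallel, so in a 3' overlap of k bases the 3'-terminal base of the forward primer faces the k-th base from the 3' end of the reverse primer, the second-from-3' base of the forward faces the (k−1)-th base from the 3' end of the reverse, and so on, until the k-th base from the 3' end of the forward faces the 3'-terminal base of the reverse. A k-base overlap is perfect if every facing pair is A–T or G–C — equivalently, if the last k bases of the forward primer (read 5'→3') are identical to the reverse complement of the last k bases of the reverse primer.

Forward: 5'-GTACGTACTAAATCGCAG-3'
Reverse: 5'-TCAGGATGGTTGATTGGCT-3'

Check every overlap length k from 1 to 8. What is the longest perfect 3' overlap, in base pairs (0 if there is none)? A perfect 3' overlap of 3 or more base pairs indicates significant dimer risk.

Last 8 bases (5'→3') — forward …AATCGCAG, reverse …GATTGGCT.
Reverse complement of the reverse primer's last 8 bases: AGCCAATC; its first k bases are the reverse complement of the reverse primer's last k bases, so a perfect k-base overlap needs the forward primer's last k bases to equal them.
Comparing (forward last k vs required): k=1: G vs A ✗; k=2: AG vs AG ✓; k=3: CAG vs AGC ✗; k=4: GCAG vs AGCC ✗; k=5: CGCAG vs AGCCA ✗; k=6: TCGCAG vs AGCCAA ✗; k=7: ATCGCAG vs AGCCAAT ✗; k=8: AATCGCAG vs AGCCAATC ✗.
Only k = 2 is perfect, so the longest perfect 3' overlap is 2.

Longest perfect overlap: 2 complementary base pairs; below the dimer-risk threshold (threshold 3).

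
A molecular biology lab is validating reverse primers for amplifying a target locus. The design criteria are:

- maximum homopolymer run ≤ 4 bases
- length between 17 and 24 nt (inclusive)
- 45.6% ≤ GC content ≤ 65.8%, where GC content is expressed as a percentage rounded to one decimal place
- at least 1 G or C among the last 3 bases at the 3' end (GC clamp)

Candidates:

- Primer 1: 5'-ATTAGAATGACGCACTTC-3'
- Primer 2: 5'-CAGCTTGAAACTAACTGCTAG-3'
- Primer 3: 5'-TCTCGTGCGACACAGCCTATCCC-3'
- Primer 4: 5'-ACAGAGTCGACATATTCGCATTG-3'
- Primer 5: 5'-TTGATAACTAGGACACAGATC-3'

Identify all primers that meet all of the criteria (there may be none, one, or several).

Primer 3 only.

Primer 1 (18 nt, A=6 T=5 G=3 C=4): longest run = 2 ✓; length 18 ✓; GC 7/18 = 38.9%, outside 45.6–65.8% ✗; 3' end TTC has 1 G/C ✓ — fails.
Primer 2 (21 nt, A=7 T=5 G=4 C=5): longest run = 3 ✓; length 21 ✓; GC 9/21 = 42.9%, outside 45.6–65.8% ✗; 3' end TAG has 1 G/C ✓ — fails.
Primer 3 (23 nt, A=4 T=5 G=4 C=10): longest run = 3 ✓; length 23 ✓; GC 14/23 = 60.9% ✓; 3' end CCC has 3 G/C ✓ — passes.
Primer 4 (23 nt, A=7 T=6 G=5 C=5): longest run = 2 ✓; length 23 ✓; GC 10/23 = 43.5%, outside 45.6–65.8% ✗; 3' end TTG has 1 G/C ✓ — fails.
Primer 5 (21 nt, A=8 T=5 G=4 C=4): longest run = 2 ✓; length 21 ✓; GC 8/21 = 38.1%, outside 45.6–65.8% ✗; 3' end ATC has 1 G/C ✓ — fails.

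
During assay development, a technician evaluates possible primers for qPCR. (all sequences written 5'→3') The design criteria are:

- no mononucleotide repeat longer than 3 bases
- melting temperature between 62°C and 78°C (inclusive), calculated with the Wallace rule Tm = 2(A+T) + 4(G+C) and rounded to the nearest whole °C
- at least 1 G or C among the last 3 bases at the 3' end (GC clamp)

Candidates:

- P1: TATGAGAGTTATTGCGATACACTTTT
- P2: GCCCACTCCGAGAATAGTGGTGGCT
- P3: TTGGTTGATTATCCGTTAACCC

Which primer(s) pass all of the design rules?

P1 (26 nt, A=7 T=11 G=5 C=3): longest run = 4, exceeds 3 ✗; Tm = 2·18 + 4·8 = 68°C ✓; 3' end TTT has 0 G/C, need ≥1 ✗ — fails.
P2 (25 nt, A=5 T=5 G=8 C=7): longest run = 3 ✓; Tm = 2·10 + 4·15 = 80°C, outside 62–78°C ✗; 3' end GCT has 2 G/C ✓ — fails.
P3 (22 nt, A=4 T=9 G=4 C=5): longest run = 3 ✓; Tm = 2·13 + 4·9 = 62°C ✓; 3' end CCC has 3 G/C ✓ — passes.

P3 only.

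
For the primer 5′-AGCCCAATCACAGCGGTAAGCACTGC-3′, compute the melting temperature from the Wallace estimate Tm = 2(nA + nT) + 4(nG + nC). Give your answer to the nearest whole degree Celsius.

Base counts: A=8, T=3, G=6, C=9 (length 26).
Tm = 2·(8+3) + 4·(6+9) = 2·11 + 4·15 = 22 + 60 = 82°C.

82°C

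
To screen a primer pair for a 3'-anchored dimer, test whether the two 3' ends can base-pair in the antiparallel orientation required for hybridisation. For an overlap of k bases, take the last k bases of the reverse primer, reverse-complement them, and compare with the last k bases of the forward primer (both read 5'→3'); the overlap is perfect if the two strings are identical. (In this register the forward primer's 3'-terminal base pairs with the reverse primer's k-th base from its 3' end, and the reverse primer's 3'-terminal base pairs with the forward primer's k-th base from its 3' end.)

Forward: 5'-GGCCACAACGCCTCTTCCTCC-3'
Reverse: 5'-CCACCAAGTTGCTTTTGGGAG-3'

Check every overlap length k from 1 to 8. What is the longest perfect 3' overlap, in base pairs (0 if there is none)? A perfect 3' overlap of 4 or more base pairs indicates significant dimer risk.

Longest perfect overlap: 4 complementary base pairs; significant dimer risk (threshold 4).

Last 8 bases (5'→3') — forward …CTTCCTCC, reverse …TTTGGGAG.
Reverse complement of the reverse primer's last 8 bases: CTCCCAAA; its first k bases are the reverse complement of the reverse primer's last k bases, so a perfect k-base overlap needs the forward primer's last k bases to equal them.
Comparing (forward last k vs required): k=1: C vs C ✓; k=2: CC vs CT ✗; k=3: TCC vs CTC ✗; k=4: CTCC vs CTCC ✓; k=5: CCTCC vs CTCCC ✗; k=6: TCCTCC vs CTCCCA ✗; k=7: TTCCTCC vs CTCCCAA ✗; k=8: CTTCCTCC vs CTCCCAAA ✗.
Perfect overlaps at k = 1, 4; the largest is 4.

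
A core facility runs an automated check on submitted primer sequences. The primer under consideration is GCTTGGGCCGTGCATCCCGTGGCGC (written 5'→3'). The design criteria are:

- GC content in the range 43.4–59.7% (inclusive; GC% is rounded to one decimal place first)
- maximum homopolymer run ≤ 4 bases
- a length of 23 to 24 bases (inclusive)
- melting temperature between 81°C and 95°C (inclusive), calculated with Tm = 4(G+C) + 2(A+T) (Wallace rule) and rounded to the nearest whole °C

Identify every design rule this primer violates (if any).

Fails: GC content, length.

Base counts: A=1, T=5, G=10, C=9 (length 25).
GC content: GC 19/25 = 76.0%, outside 43.4–59.7% ✗
homopolymer run: longest run = 3 ✓
length: length 25, outside 23–24 ✗
Tm: Tm = 2·6 + 4·19 = 88°C ✓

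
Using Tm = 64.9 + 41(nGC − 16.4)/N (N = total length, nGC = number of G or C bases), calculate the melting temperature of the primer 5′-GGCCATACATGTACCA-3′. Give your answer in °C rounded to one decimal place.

Base counts: A=5, T=3, G=3, C=5; G+C = 8, N = 16.
Tm = 64.9 + 41·(8 − 16.4)/16 = 64.9 + -344.40/16 = 43.4°C.

43.4°C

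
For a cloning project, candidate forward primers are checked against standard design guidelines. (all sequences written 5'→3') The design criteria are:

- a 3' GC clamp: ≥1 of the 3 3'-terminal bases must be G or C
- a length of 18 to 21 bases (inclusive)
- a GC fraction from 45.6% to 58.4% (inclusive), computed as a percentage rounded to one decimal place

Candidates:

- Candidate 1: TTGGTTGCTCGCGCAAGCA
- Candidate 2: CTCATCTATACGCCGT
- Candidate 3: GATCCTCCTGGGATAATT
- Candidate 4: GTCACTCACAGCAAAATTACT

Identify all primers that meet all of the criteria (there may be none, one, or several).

Candidate 1 only.

Candidate 1 (19 nt, A=3 T=5 G=6 C=5): 3' end GCA has 2 G/C ✓; length 19 ✓; GC 11/19 = 57.9% ✓ — passes.
Candidate 2 (16 nt, A=3 T=5 G=2 C=6): 3' end CGT has 2 G/C ✓; length 16, outside 18–21 ✗; GC 8/16 = 50.0% ✓ — fails.
Candidate 3 (18 nt, A=4 T=6 G=4 C=4): 3' end ATT has 0 G/C, need ≥1 ✗; length 18 ✓; GC 8/18 = 44.4%, outside 45.6–58.4% ✗ — fails.
Candidate 4 (21 nt, A=8 T=5 G=2 C=6): 3' end ACT has 1 G/C ✓; length 21 ✓; GC 8/21 = 38.1%, outside 45.6–58.4% ✗ — fails.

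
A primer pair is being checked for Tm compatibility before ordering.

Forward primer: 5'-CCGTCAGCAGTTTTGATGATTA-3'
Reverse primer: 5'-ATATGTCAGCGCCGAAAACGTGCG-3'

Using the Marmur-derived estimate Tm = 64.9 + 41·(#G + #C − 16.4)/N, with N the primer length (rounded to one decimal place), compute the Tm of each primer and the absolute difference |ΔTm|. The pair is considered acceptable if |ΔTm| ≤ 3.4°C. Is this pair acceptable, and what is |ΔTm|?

|ΔTm| = 8.0°C; the pair is not acceptable.

Forward: G+C = 9, N = 22 → Tm = 64.9 + 41·(9 − 16.4)/22 = 51.1°C.
Reverse: G+C = 13, N = 24 → Tm = 64.9 + 41·(13 − 16.4)/24 = 59.1°C.
|ΔTm| = |51.1 − 59.1| = 8.0°C, > 3.4°C.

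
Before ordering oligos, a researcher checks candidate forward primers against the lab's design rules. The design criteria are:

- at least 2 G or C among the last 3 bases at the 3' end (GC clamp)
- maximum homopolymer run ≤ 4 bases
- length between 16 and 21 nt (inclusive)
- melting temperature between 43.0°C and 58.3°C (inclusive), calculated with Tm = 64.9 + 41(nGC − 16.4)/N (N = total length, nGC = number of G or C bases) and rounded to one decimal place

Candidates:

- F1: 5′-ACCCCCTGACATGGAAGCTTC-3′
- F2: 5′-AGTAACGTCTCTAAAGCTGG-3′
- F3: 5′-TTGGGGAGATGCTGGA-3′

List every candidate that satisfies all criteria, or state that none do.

F1 (21 nt, A=5 T=4 G=4 C=8): 3' end TTC has 1 G/C, need ≥2 ✗; longest run = 5, exceeds 4 ✗; length 21 ✓; Tm = 64.9 + 41·(12 − 16.4)/21 = 56.3°C ✓ — fails.
F2 (20 nt, A=6 T=5 G=5 C=4): 3' end TGG has 2 G/C ✓; longest run = 3 ✓; length 20 ✓; Tm = 64.9 + 41·(9 − 16.4)/20 = 49.7°C ✓ — passes.
F3 (16 nt, A=3 T=4 G=8 C=1): 3' end GGA has 2 G/C ✓; longest run = 4 ✓; length 16 ✓; Tm = 64.9 + 41·(9 − 16.4)/16 = 45.9°C ✓ — passes.

F2 and F3.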